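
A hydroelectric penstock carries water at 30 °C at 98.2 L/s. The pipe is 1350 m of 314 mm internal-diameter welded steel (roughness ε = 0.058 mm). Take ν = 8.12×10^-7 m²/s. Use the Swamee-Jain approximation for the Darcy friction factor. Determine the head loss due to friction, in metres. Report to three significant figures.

V = 4Q/(πD²) = 4·0.0982/(π·0.314²) = 1.268 m/s
Re = VD/ν = 1.268·0.314/8.12×10^-7 = 4.90×10^5 → turbulent
ε/D = 0.058/314 = 1.85×10^-4
Swamee-Jain: f = 0.01539
h_f = f(L/D)V²/(2g) = 0.01539·(1350/0.314)·1.268²/(2·9.81) = 5.424 m

h_f ≈ 5.42 m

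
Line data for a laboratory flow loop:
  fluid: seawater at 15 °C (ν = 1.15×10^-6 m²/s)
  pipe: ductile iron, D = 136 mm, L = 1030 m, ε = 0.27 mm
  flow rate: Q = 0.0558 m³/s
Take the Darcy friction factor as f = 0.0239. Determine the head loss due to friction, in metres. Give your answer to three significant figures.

h_f ≈ 136 m

V = 4Q/(πD²) = 4·0.0558/(π·0.136²) = 3.841 m/s
h_f = f(L/D)V²/(2g) = 0.02390·(1030/0.136)·3.841²/(2·9.81) = 136.1 m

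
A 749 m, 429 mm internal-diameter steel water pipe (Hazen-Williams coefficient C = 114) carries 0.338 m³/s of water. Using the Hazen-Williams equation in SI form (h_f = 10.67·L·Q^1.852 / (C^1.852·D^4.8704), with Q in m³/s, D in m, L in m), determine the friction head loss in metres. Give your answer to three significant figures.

h_f ≈ 10.3 m

h_f = 10.67·749·0.338^1.852 / (114^1.852·0.429^4.8704) = 10.25 m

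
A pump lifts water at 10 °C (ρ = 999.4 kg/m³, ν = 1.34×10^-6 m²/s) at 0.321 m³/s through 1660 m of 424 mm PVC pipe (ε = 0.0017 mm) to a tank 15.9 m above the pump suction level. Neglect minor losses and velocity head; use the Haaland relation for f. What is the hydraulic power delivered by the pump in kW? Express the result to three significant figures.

P_hyd ≈ 90.0 kW

V = 4Q/(πD²) = 2.273 m/s; Re = 7.19×10^5; ε/D = 4.01×10^-6; f = 0.01231
h_f = f(L/D)V²/2g = 12.70 m
Total head H = z + h_f = 15.9 + 12.70 = 28.60 m
P_hyd = ρgQH = 999.4·9.81·0.321·28.60 = 89.99 kW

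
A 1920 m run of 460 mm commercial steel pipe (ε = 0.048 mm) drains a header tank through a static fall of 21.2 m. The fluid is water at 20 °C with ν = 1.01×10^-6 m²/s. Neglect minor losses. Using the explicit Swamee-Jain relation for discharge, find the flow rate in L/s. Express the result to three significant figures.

Swamee-Jain (Type II): Q = -0.965·√(gD⁵h_f/L)·ln[ε/(3.7D) + √(3.17ν²L/(gD³h_f))]
√(gD⁵h_f/L) = √(9.81·0.460⁵·21.2/1920) = 0.04723
ε/(3.7D) = 2.82×10^-5; √(3.17ν²L/(gD³h_f)) = 1.75×10^-5
Q = -0.965·0.04723·ln(4.572×10^-5) = 0.4555 m³/s
Check: V = 2.74 m/s, Re = 1.25×10^6, f = 0.01334, h_f = 21.3 m ≈ 21.2 m ✓

Q ≈ 455 L/s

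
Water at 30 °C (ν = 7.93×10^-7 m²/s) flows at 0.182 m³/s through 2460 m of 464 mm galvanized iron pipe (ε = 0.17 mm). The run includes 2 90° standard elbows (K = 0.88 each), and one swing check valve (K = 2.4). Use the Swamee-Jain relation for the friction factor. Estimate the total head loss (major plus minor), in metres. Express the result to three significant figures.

V = 4Q/(πD²) = 1.076 m/s; V²/2g = 0.05905 m
Re = 6.30×10^5, ε/D = 3.66×10^-4 → f = 0.01666 (Swamee-Jain)
Major: h_f = f(L/D)·V²/2g = 0.01666·5302·0.05905 = 5.215 m
Minor: ΣK = 4.16; h_m = ΣK·V²/2g = 0.2456 m
Total H_L = 5.215 + 0.2456 = 5.460 m

H_L ≈ 5.46 m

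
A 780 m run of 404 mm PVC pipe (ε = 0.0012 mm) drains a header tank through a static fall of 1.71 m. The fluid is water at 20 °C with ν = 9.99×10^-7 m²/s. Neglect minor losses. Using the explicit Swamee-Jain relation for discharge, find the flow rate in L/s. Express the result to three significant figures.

Swamee-Jain (Type II): Q = -0.965·√(gD⁵h_f/L)·ln[ε/(3.7D) + √(3.17ν²L/(gD³h_f))]
√(gD⁵h_f/L) = √(9.81·0.404⁵·1.71/780) = 0.01521
ε/(3.7D) = 8.03×10^-7; √(3.17ν²L/(gD³h_f)) = 4.72×10^-5
Q = -0.965·0.01521·ln(4.803×10^-5) = 0.1460 m³/s
Check: V = 1.14 m/s, Re = 4.61×10^5, f = 0.01333, h_f = 1.70 m ≈ 1.71 m ✓

Q ≈ 146 L/s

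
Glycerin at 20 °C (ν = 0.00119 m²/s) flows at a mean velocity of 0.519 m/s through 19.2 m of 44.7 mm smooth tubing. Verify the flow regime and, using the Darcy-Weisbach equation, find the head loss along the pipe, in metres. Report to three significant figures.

h_f ≈ 19.4 m

Re = VD/ν = 0.519·0.04470/0.00119 = 19.5 → laminar (Re < 2300)
f = 64/Re = 3.283
h_f = f(L/D)V²/(2g) = 3.283·(19.2/0.04470)·0.519²/(2·9.81) = 19.36 m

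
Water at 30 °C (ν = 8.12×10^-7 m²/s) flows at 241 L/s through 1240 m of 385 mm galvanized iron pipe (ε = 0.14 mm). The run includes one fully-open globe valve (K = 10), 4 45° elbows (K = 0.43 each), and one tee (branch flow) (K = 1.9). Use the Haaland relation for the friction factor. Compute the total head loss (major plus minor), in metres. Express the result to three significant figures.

V = 4Q/(πD²) = 2.070 m/s; V²/2g = 0.2184 m
Re = 9.82×10^5, ε/D = 3.64×10^-4 → f = 0.01616 (Haaland)
Major: h_f = f(L/D)·V²/2g = 0.01616·3221·0.2184 = 11.37 m
Minor: ΣK = 13.6; h_m = ΣK·V²/2g = 2.975 m
Total H_L = 11.37 + 2.975 = 14.34 m

H_L ≈ 14.3 m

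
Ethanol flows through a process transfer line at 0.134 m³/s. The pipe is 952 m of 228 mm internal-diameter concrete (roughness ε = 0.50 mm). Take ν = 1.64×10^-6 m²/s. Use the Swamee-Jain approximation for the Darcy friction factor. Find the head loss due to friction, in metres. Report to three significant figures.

h_f ≈ 56.2 m

V = 4Q/(πD²) = 4·0.134/(π·0.228²) = 3.282 m/s
Re = VD/ν = 3.282·0.228/1.64×10^-6 = 4.56×10^5 → turbulent
ε/D = 0.50/228 = 0.00219
Swamee-Jain: f = 0.02450
h_f = f(L/D)V²/(2g) = 0.02450·(952/0.228)·3.282²/(2·9.81) = 56.16 m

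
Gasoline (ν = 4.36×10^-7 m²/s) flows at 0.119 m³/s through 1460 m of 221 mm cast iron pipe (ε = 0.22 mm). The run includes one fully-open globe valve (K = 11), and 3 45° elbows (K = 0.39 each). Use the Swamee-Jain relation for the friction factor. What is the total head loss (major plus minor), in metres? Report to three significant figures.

H_L ≈ 70.4 m

V = 4Q/(πD²) = 3.102 m/s; V²/2g = 0.4905 m
Re = 1.57×10^6, ε/D = 9.95×10^-4 → f = 0.01988 (Swamee-Jain)
Major: h_f = f(L/D)·V²/2g = 0.01988·6606·0.4905 = 64.42 m
Minor: ΣK = 12.2; h_m = ΣK·V²/2g = 5.969 m
Total H_L = 64.42 + 5.969 = 70.39 m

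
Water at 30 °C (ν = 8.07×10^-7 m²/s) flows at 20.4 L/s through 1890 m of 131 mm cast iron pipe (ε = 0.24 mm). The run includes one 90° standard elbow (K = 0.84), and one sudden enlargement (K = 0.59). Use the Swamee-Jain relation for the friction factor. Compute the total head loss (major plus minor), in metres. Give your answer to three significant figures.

H_L ≈ 40.3 m

V = 4Q/(πD²) = 1.514 m/s; V²/2g = 0.1168 m
Re = 2.46×10^5, ε/D = 0.00183 → f = 0.02382 (Swamee-Jain)
Major: h_f = f(L/D)·V²/2g = 0.02382·14427·0.1168 = 40.13 m
Minor: ΣK = 1.43; h_m = ΣK·V²/2g = 0.1670 m
Total H_L = 40.13 + 0.1670 = 40.29 m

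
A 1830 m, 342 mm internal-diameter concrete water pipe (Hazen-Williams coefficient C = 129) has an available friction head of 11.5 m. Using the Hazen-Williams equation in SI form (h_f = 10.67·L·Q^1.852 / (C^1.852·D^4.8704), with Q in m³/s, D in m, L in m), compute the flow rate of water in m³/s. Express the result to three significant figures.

Rearranging: Q = [h_f·C^1.852·D^4.8704 / (10.67·L)]^(1/1.852)
Q = [11.5·129^1.852·0.342^4.8704 / (10.67·1830)]^0.540 = 0.1384 m³/s

Q ≈ 0.138 m³/s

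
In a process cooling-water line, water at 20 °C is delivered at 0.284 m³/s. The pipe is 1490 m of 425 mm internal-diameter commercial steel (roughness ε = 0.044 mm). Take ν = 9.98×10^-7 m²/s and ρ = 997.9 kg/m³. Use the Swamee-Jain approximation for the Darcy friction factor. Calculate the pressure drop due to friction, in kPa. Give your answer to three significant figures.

V = 4Q/(πD²) = 4·0.284/(π·0.425²) = 2.002 m/s
Re = VD/ν = 2.002·0.425/9.98×10^-7 = 8.53×10^5 → turbulent
ε/D = 0.044/425 = 1.04×10^-4
Swamee-Jain: f = 0.01375
h_f = f(L/D)V²/(2g) = 0.01375·(1490/0.425)·2.002²/(2·9.81) = 9.844 m
Δp = ρg·h_f = 997.9·9.81·9.844 = 96.36 kPa

Δp ≈ 96.4 kPa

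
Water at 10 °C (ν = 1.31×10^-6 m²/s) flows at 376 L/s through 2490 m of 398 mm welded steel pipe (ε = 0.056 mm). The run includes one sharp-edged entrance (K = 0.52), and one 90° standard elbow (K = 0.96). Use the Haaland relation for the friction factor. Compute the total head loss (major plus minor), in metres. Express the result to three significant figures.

V = 4Q/(πD²) = 3.022 m/s; V²/2g = 0.4655 m
Re = 9.18×10^5, ε/D = 1.41×10^-4 → f = 0.01397 (Haaland)
Major: h_f = f(L/D)·V²/2g = 0.01397·6256·0.4655 = 40.69 m
Minor: ΣK = 1.48; h_m = ΣK·V²/2g = 0.6890 m
Total H_L = 40.69 + 0.6890 = 41.37 m

H_L ≈ 41.4 m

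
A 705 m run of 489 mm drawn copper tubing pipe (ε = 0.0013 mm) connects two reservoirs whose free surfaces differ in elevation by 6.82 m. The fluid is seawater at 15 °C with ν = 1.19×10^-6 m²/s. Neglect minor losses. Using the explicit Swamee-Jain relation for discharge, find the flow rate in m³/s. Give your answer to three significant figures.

Swamee-Jain (Type II): Q = -0.965·√(gD⁵h_f/L)·ln[ε/(3.7D) + √(3.17ν²L/(gD³h_f))]
√(gD⁵h_f/L) = √(9.81·0.489⁵·6.82/705) = 0.05151
ε/(3.7D) = 7.19×10^-7; √(3.17ν²L/(gD³h_f)) = 2.01×10^-5
Q = -0.965·0.05151·ln(2.083×10^-5) = 0.5358 m³/s
Check: V = 2.85 m/s, Re = 1.17×10^6, f = 0.01138, h_f = 6.80 m ≈ 6.82 m ✓

Q ≈ 0.536 m³/s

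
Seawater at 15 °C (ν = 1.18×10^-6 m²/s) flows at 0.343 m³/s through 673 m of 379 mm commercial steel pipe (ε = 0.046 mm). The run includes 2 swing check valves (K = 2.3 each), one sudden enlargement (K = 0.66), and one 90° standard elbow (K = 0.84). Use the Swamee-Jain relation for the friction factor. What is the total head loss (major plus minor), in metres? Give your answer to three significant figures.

V = 4Q/(πD²) = 3.040 m/s; V²/2g = 0.4711 m
Re = 9.77×10^5, ε/D = 1.21×10^-4 → f = 0.01384 (Swamee-Jain)
Major: h_f = f(L/D)·V²/2g = 0.01384·1776·0.4711 = 11.58 m
Minor: ΣK = 6.10; h_m = ΣK·V²/2g = 2.874 m
Total H_L = 11.58 + 2.874 = 14.45 m

H_L ≈ 14.4 m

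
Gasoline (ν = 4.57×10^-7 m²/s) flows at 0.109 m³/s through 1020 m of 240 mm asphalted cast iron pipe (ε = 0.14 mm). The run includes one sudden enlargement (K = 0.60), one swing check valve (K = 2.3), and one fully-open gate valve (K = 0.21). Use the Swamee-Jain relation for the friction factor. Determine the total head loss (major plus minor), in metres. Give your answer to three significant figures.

V = 4Q/(πD²) = 2.409 m/s; V²/2g = 0.2959 m
Re = 1.27×10^6, ε/D = 5.83×10^-4 → f = 0.01774 (Swamee-Jain)
Major: h_f = f(L/D)·V²/2g = 0.01774·4250·0.2959 = 22.31 m
Minor: ΣK = 3.11; h_m = ΣK·V²/2g = 0.9202 m
Total H_L = 22.31 + 0.9202 = 23.23 m

H_L ≈ 23.2 m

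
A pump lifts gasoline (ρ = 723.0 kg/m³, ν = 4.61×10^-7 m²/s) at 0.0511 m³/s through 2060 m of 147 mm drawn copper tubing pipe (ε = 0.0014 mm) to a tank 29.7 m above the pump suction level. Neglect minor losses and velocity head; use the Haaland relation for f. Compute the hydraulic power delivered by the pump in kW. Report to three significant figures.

V = 4Q/(πD²) = 3.011 m/s; Re = 9.60×10^5; ε/D = 9.52×10^-6; f = 0.01183
h_f = f(L/D)V²/2g = 76.62 m
Total head H = z + h_f = 29.7 + 76.62 = 106.3 m
P_hyd = ρgQH = 723.0·9.81·0.0511·106.3 = 38.53 kW

P_hyd ≈ 38.5 kW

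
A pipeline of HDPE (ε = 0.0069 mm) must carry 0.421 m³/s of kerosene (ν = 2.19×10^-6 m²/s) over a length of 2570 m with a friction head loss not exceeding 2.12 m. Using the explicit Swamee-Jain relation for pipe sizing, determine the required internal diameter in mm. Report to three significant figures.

Swamee-Jain (Type III): D = 0.66·[ε^1.25·(LQ²/(gh_f))^4.75 + ν·Q^9.4·(L/(gh_f))^5.2]^0.04
LQ²/(gh_f) = 21.90; L/(gh_f) = 123.6
Term 1 = ε^1.25·(…)^4.75 = 0.824; Term 2 = ν·Q^9.4·(…)^5.2 = 48.6
D = 0.66·(0.824 + 48.6)^0.04 = 0.7714 m = 771 mm
Check: V = 0.901 m/s, Re = 3.17×10^5, f = 0.01433, h_f = 1.97 m ≈ 2.12 m ✓

D ≈ 771 mm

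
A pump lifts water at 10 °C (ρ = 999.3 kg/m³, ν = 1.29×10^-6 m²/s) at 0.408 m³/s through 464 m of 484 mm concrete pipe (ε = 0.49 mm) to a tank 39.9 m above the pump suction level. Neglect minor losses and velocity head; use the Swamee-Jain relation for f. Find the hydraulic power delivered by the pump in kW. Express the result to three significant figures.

P_hyd ≈ 179 kW

V = 4Q/(πD²) = 2.218 m/s; Re = 8.32×10^5; ε/D = 0.00101; f = 0.02015
h_f = f(L/D)V²/2g = 4.843 m
Total head H = z + h_f = 39.9 + 4.843 = 44.74 m
P_hyd = ρgQH = 999.3·9.81·0.408·44.74 = 179.0 kW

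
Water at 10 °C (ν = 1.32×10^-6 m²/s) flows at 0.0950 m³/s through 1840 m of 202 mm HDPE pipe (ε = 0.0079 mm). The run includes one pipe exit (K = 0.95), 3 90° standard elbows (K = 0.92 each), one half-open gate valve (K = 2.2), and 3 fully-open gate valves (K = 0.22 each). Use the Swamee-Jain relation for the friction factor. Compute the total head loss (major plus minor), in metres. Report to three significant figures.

V = 4Q/(πD²) = 2.964 m/s; V²/2g = 0.4479 m
Re = 4.54×10^5, ε/D = 3.91×10^-5 → f = 0.01388 (Swamee-Jain)
Major: h_f = f(L/D)·V²/2g = 0.01388·9109·0.4479 = 56.65 m
Minor: ΣK = 6.57; h_m = ΣK·V²/2g = 2.943 m
Total H_L = 56.65 + 2.943 = 59.59 m

H_L ≈ 59.6 m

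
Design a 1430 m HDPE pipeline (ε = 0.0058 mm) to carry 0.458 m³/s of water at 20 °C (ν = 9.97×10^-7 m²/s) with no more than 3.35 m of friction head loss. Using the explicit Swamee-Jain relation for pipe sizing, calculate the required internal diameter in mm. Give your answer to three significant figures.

Swamee-Jain (Type III): D = 0.66·[ε^1.25·(LQ²/(gh_f))^4.75 + ν·Q^9.4·(L/(gh_f))^5.2]^0.04
LQ²/(gh_f) = 9.128; L/(gh_f) = 43.51
Term 1 = ε^1.25·(…)^4.75 = 0.0104; Term 2 = ν·Q^9.4·(…)^5.2 = 0.215
D = 0.66·(0.0104 + 0.215)^0.04 = 0.6218 m = 622 mm
Check: V = 1.51 m/s, Re = 9.41×10^5, f = 0.01195, h_f = 3.19 m ≈ 3.35 m ✓

D ≈ 622 mm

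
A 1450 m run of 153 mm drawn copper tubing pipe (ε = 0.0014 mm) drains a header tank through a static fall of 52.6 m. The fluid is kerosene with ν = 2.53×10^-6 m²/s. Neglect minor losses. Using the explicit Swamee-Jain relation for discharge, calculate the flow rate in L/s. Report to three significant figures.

Swamee-Jain (Type II): Q = -0.965·√(gD⁵h_f/L)·ln[ε/(3.7D) + √(3.17ν²L/(gD³h_f))]
√(gD⁵h_f/L) = √(9.81·0.153⁵·52.6/1450) = 0.005462
ε/(3.7D) = 2.47×10^-6; √(3.17ν²L/(gD³h_f)) = 1.26×10^-4
Q = -0.965·0.005462·ln(1.286×10^-4) = 0.04722 m³/s
Check: V = 2.57 m/s, Re = 1.55×10^5, f = 0.01640, h_f = 52.3 m ≈ 52.6 m ✓

Q ≈ 47.2 L/s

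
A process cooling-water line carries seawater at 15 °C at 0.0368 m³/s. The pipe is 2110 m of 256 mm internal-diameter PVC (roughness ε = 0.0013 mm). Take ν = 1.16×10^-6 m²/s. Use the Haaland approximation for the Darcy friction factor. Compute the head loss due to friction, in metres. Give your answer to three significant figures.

V = 4Q/(πD²) = 4·0.0368/(π·0.256²) = 0.7150 m/s
Re = VD/ν = 0.7150·0.256/1.16×10^-6 = 1.58×10^5 → turbulent
ε/D = 0.0013/256 = 5.08×10^-6
Haaland: f = 0.01626
h_f = f(L/D)V²/(2g) = 0.01626·(2110/0.256)·0.7150²/(2·9.81) = 3.493 m

h_f ≈ 3.49 m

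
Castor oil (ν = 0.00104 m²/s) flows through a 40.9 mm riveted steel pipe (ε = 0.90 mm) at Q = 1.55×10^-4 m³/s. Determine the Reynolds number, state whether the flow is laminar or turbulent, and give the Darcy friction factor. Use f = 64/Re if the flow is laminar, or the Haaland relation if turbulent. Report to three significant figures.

V = 4Q/(πD²) = 0.1180 m/s
Re = VD/ν = 0.1180·0.0409/0.00104 = 4.64
Re < 2300 → laminar → f = 64/Re = 13.79

Re ≈ 4.64; laminar; f = 64/Re ≈ 13.8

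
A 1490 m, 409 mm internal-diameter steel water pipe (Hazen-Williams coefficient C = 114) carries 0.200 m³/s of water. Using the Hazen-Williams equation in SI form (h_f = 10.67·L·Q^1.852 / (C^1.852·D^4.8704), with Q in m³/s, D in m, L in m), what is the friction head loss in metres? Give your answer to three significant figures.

h_f ≈ 9.74 m

h_f = 10.67·1490·0.200^1.852 / (114^1.852·0.409^4.8704) = 9.739 m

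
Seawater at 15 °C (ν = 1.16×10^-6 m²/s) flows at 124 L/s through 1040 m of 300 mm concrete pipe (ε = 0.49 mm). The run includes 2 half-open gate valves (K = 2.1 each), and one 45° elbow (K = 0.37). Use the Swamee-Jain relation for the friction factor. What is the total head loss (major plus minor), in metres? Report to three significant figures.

H_L ≈ 13.1 m

V = 4Q/(πD²) = 1.754 m/s; V²/2g = 0.1568 m
Re = 4.54×10^5, ε/D = 0.00163 → f = 0.02280 (Swamee-Jain)
Major: h_f = f(L/D)·V²/2g = 0.02280·3467·0.1568 = 12.40 m
Minor: ΣK = 4.57; h_m = ΣK·V²/2g = 0.7168 m
Total H_L = 12.40 + 0.7168 = 13.11 m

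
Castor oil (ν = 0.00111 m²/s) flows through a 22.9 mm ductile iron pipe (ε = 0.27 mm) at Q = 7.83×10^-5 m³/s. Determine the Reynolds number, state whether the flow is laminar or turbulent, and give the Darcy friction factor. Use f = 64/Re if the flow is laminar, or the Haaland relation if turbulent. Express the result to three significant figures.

Re ≈ 3.92; laminar; f = 64/Re ≈ 16.3

V = 4Q/(πD²) = 0.1901 m/s
Re = VD/ν = 0.1901·0.0229/0.00111 = 3.92
Re < 2300 → laminar → f = 64/Re = 16.32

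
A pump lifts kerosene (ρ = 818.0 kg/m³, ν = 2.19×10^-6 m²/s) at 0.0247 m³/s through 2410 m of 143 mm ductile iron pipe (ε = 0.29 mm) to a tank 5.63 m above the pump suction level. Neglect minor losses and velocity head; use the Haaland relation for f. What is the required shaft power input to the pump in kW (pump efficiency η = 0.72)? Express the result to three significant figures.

P_shaft ≈ 15.6 kW

V = 4Q/(πD²) = 1.538 m/s; Re = 1.00×10^5; ε/D = 0.00203; f = 0.02504
h_f = f(L/D)V²/2g = 50.88 m
Total head H = z + h_f = 5.63 + 50.88 = 56.51 m
P_hyd = ρgQH = 818.0·9.81·0.0247·56.51 = 11.20 kW
P_shaft = P_hyd/η = 11.20/0.72 = 15.56 kW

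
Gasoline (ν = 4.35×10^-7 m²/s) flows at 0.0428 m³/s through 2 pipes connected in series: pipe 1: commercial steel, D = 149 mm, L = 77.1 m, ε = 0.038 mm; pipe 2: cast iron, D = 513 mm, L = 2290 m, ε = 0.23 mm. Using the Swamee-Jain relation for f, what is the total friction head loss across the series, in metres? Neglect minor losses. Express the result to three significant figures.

H ≈ 2.64 m

Pipe 1: V = 2.455 m/s, Re = 8.41×10^5, ε/D = 2.55×10^-4, f = 0.01547, h_1 = f(L/D)V²/2g = 2.459 m
Pipe 2: V = 0.2071 m/s, Re = 2.44×10^5, ε/D = 4.48×10^-4, f = 0.01832, h_2 = f(L/D)V²/2g = 0.1788 m
Series → Q common, losses add: H = Σh = 2.638 m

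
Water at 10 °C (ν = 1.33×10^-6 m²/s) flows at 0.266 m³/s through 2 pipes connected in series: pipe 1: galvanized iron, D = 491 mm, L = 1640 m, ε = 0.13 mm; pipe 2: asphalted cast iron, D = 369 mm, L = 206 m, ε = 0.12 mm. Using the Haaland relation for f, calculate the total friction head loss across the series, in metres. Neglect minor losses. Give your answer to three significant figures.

Pipe 1: V = 1.405 m/s, Re = 5.19×10^5, ε/D = 2.65×10^-4, f = 0.01582, h_1 = f(L/D)V²/2g = 5.317 m
Pipe 2: V = 2.487 m/s, Re = 6.90×10^5, ε/D = 3.25×10^-4, f = 0.01607, h_2 = f(L/D)V²/2g = 2.829 m
Series → Q common, losses add: H = Σh = 8.146 m

H ≈ 8.15 m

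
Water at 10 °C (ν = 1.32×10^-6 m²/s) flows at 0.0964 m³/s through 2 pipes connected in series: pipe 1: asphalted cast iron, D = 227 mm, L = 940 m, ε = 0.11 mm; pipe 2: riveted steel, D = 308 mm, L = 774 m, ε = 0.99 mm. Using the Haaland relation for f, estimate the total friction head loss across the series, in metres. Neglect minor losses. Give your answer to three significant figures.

H ≈ 27.0 m

Pipe 1: V = 2.382 m/s, Re = 4.10×10^5, ε/D = 4.85×10^-4, f = 0.01765, h_1 = f(L/D)V²/2g = 21.14 m
Pipe 2: V = 1.294 m/s, Re = 3.02×10^5, ε/D = 0.00321, f = 0.02712, h_2 = f(L/D)V²/2g = 5.814 m
Series → Q common, losses add: H = Σh = 26.95 m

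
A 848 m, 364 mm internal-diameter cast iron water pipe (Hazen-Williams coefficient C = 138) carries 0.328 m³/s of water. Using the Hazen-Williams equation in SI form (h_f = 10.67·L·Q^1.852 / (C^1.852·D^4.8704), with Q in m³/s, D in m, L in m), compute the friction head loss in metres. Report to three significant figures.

h_f = 10.67·848·0.328^1.852 / (138^1.852·0.364^4.8704) = 17.16 m

h_f ≈ 17.2 m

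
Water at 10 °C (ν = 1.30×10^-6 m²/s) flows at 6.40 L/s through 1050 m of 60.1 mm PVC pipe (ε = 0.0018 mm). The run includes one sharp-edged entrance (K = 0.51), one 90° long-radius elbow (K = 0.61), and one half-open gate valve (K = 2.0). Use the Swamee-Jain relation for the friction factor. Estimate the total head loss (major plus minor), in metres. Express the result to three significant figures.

V = 4Q/(πD²) = 2.256 m/s; V²/2g = 0.2594 m
Re = 1.04×10^5, ε/D = 3.00×10^-5 → f = 0.01789 (Swamee-Jain)
Major: h_f = f(L/D)·V²/2g = 0.01789·17471·0.2594 = 81.09 m
Minor: ΣK = 3.12; h_m = ΣK·V²/2g = 0.8094 m
Total H_L = 81.09 + 0.8094 = 81.90 m

H_L ≈ 81.9 m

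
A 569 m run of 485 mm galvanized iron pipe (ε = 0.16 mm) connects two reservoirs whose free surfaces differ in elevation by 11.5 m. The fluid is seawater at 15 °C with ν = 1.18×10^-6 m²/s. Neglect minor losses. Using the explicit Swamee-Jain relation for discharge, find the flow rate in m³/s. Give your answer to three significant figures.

Swamee-Jain (Type II): Q = -0.965·√(gD⁵h_f/L)·ln[ε/(3.7D) + √(3.17ν²L/(gD³h_f))]
√(gD⁵h_f/L) = √(9.81·0.485⁵·11.5/569) = 0.07294
ε/(3.7D) = 8.92×10^-5; √(3.17ν²L/(gD³h_f)) = 1.40×10^-5
Q = -0.965·0.07294·ln(1.031×10^-4) = 0.6461 m³/s
Check: V = 3.50 m/s, Re = 1.44×10^6, f = 0.01581, h_f = 11.6 m ≈ 11.5 m ✓

Q ≈ 0.646 m³/s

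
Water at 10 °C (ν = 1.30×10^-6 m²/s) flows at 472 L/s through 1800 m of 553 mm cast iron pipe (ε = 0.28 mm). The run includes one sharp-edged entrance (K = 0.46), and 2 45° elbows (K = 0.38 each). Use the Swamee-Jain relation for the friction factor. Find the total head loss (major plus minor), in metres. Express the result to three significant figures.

V = 4Q/(πD²) = 1.965 m/s; V²/2g = 0.1968 m
Re = 8.36×10^5, ε/D = 5.06×10^-4 → f = 0.01744 (Swamee-Jain)
Major: h_f = f(L/D)·V²/2g = 0.01744·3255·0.1968 = 11.17 m
Minor: ΣK = 1.22; h_m = ΣK·V²/2g = 0.2401 m
Total H_L = 11.17 + 0.2401 = 11.41 m

H_L ≈ 11.4 m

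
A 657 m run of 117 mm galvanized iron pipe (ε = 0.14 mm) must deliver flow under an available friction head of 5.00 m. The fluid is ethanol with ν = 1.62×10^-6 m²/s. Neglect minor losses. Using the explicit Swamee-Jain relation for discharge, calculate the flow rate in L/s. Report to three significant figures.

Swamee-Jain (Type II): Q = -0.965·√(gD⁵h_f/L)·ln[ε/(3.7D) + √(3.17ν²L/(gD³h_f))]
√(gD⁵h_f/L) = √(9.81·0.117⁵·5.00/657) = 0.001279
ε/(3.7D) = 3.23×10^-4; √(3.17ν²L/(gD³h_f)) = 2.64×10^-4
Q = -0.965·0.001279·ln(5.872×10^-4) = 0.009186 m³/s
Check: V = 0.854 m/s, Re = 6.17×10^4, f = 0.02412, h_f = 5.04 m ≈ 5.00 m ✓

Q ≈ 9.19 L/s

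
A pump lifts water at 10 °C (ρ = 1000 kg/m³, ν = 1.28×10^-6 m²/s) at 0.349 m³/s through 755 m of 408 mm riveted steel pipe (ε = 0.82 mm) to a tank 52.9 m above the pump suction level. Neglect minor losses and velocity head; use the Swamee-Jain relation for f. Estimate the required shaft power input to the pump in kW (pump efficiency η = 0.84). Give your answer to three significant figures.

V = 4Q/(πD²) = 2.669 m/s; Re = 8.51×10^5; ε/D = 0.00201; f = 0.02375
h_f = f(L/D)V²/2g = 15.96 m
Total head H = z + h_f = 52.9 + 15.96 = 68.86 m
P_hyd = ρgQH = 1000·9.81·0.349·68.86 = 235.8 kW
P_shaft = P_hyd/η = 235.8/0.84 = 280.7 kW

P_shaft ≈ 281 kW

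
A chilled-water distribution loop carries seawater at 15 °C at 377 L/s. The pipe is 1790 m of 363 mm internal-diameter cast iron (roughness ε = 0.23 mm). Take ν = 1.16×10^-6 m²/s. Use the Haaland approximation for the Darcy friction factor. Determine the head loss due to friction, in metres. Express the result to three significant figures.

h_f ≈ 60.0 m

V = 4Q/(πD²) = 4·0.377/(π·0.363²) = 3.643 m/s
Re = VD/ν = 3.643·0.363/1.16×10^-6 = 1.14×10^6 → turbulent
ε/D = 0.23/363 = 6.34×10^-4
Haaland: f = 0.01799
h_f = f(L/D)V²/(2g) = 0.01799·(1790/0.363)·3.643²/(2·9.81) = 59.98 m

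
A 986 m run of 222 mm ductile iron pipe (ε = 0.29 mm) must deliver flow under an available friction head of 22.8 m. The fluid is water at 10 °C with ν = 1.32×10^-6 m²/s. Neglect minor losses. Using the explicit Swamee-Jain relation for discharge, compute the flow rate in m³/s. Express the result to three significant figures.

Swamee-Jain (Type II): Q = -0.965·√(gD⁵h_f/L)·ln[ε/(3.7D) + √(3.17ν²L/(gD³h_f))]
√(gD⁵h_f/L) = √(9.81·0.222⁵·22.8/986) = 0.01106
ε/(3.7D) = 3.53×10^-4; √(3.17ν²L/(gD³h_f)) = 4.72×10^-5
Q = -0.965·0.01106·ln(4.002×10^-4) = 0.08350 m³/s
Check: V = 2.16 m/s, Re = 3.63×10^5, f = 0.02179, h_f = 23.0 m ≈ 22.8 m ✓

Q ≈ 0.0835 m³/s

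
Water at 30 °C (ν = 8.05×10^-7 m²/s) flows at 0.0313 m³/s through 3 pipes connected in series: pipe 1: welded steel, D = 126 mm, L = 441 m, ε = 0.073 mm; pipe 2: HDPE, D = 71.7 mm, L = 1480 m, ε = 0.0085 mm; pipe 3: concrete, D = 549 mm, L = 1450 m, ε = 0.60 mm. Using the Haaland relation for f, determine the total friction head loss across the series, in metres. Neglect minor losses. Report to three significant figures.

Pipe 1: V = 2.510 m/s, Re = 3.93×10^5, ε/D = 5.79×10^-4, f = 0.01825, h_1 = f(L/D)V²/2g = 20.52 m
Pipe 2: V = 7.752 m/s, Re = 6.90×10^5, ε/D = 1.19×10^-4, f = 0.01401, h_2 = f(L/D)V²/2g = 885.8 m
Pipe 3: V = 0.1322 m/s, Re = 9.02×10^4, ε/D = 0.00109, f = 0.02249, h_3 = f(L/D)V²/2g = 0.05292 m
Series → Q common, losses add: H = Σh = 906.4 m

H ≈ 906 m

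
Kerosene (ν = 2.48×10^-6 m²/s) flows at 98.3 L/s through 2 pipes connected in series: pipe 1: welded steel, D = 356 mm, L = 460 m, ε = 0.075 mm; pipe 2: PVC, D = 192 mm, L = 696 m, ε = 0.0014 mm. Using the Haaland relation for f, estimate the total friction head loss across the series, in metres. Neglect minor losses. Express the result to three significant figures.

H ≈ 32.6 m

Pipe 1: V = 0.9876 m/s, Re = 1.42×10^5, ε/D = 2.11×10^-4, f = 0.01778, h_1 = f(L/D)V²/2g = 1.142 m
Pipe 2: V = 3.395 m/s, Re = 2.63×10^5, ε/D = 7.29×10^-6, f = 0.01476, h_2 = f(L/D)V²/2g = 31.43 m
Series → Q common, losses add: H = Σh = 32.57 m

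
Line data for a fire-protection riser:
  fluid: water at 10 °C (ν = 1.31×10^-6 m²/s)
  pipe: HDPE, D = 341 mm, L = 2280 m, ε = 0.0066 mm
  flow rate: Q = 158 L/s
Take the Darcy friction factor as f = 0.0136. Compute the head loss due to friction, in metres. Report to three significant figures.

h_f ≈ 13.9 m

V = 4Q/(πD²) = 4·0.158/(π·0.341²) = 1.730 m/s
h_f = f(L/D)V²/(2g) = 0.01360·(2280/0.341)·1.730²/(2·9.81) = 13.87 m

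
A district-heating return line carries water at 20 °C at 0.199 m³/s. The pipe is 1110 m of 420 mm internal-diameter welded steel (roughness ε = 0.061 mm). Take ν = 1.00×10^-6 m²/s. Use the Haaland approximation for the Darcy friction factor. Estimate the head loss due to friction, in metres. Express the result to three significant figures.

h_f ≈ 4.03 m

V = 4Q/(πD²) = 4·0.199/(π·0.420²) = 1.436 m/s
Re = VD/ν = 1.436·0.420/1.00×10^-6 = 6.03×10^5 → turbulent
ε/D = 0.061/420 = 1.45×10^-4
Haaland: f = 0.01449
h_f = f(L/D)V²/(2g) = 0.01449·(1110/0.420)·1.436²/(2·9.81) = 4.028 m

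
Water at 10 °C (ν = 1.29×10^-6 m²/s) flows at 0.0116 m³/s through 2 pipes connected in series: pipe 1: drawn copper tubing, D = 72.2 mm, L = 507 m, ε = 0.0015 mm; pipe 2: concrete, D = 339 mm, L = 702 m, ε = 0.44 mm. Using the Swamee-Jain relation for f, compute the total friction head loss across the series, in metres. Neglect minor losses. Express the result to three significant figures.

Pipe 1: V = 2.833 m/s, Re = 1.59×10^5, ε/D = 2.08×10^-5, f = 0.01642, h_1 = f(L/D)V²/2g = 47.19 m
Pipe 2: V = 0.1285 m/s, Re = 3.38×10^4, ε/D = 0.00130, f = 0.02636, h_2 = f(L/D)V²/2g = 0.04596 m
Series → Q common, losses add: H = Σh = 47.24 m

H ≈ 47.2 m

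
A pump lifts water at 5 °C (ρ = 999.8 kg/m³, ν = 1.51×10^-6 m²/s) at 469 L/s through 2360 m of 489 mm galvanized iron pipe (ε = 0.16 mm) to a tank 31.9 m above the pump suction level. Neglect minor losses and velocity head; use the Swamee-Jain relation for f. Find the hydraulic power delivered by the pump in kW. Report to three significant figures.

P_hyd ≈ 261 kW

V = 4Q/(πD²) = 2.497 m/s; Re = 8.09×10^5; ε/D = 3.27×10^-4; f = 0.01614
h_f = f(L/D)V²/2g = 24.77 m
Total head H = z + h_f = 31.9 + 24.77 = 56.67 m
P_hyd = ρgQH = 999.8·9.81·0.469·56.67 = 260.7 kW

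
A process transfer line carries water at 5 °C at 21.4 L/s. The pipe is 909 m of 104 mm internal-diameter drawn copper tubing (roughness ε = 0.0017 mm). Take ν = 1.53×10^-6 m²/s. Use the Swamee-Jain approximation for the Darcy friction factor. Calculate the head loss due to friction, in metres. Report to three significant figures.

h_f ≈ 45.7 m

V = 4Q/(πD²) = 4·0.0214/(π·0.104²) = 2.519 m/s
Re = VD/ν = 2.519·0.104/1.53×10^-6 = 1.71×10^5 → turbulent
ε/D = 0.0017/104 = 1.63×10^-5
Swamee-Jain: f = 0.01615
h_f = f(L/D)V²/(2g) = 0.01615·(909/0.104)·2.519²/(2·9.81) = 45.66 m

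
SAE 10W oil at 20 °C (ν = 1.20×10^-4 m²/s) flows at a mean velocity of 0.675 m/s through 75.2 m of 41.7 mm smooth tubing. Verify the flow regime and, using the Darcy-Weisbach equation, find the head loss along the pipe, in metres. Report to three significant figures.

Re = VD/ν = 0.675·0.04170/1.20×10^-4 = 235 → laminar (Re < 2300)
f = 64/Re = 0.2728
h_f = f(L/D)V²/(2g) = 0.2728·(75.2/0.04170)·0.675²/(2·9.81) = 11.43 m

h_f ≈ 11.4 m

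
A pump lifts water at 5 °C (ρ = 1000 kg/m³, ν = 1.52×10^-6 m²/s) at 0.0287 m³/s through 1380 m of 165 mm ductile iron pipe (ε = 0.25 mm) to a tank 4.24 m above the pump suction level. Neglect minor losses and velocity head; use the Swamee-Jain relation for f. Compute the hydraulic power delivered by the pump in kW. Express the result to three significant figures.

V = 4Q/(πD²) = 1.342 m/s; Re = 1.46×10^5; ε/D = 0.00152; f = 0.02340
h_f = f(L/D)V²/2g = 17.97 m
Total head H = z + h_f = 4.24 + 17.97 = 22.21 m
P_hyd = ρgQH = 1000·9.81·0.0287·22.21 = 6.254 kW

P_hyd ≈ 6.25 kW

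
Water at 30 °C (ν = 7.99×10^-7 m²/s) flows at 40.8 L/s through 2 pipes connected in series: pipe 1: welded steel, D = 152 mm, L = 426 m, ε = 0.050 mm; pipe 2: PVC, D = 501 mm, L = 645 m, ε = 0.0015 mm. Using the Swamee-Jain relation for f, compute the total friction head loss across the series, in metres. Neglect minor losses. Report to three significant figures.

Pipe 1: V = 2.248 m/s, Re = 4.28×10^5, ε/D = 3.29×10^-4, f = 0.01678, h_1 = f(L/D)V²/2g = 12.12 m
Pipe 2: V = 0.2070 m/s, Re = 1.30×10^5, ε/D = 2.99×10^-6, f = 0.01695, h_2 = f(L/D)V²/2g = 0.04764 m
Series → Q common, losses add: H = Σh = 12.16 m

H ≈ 12.2 m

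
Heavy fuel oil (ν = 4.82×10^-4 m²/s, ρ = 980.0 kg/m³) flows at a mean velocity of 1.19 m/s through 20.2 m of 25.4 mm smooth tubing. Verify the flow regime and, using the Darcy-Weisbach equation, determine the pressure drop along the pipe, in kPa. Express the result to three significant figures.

Re = VD/ν = 1.19·0.02540/4.82×10^-4 = 62.7 → laminar (Re < 2300)
f = 64/Re = 1.021
h_f = f(L/D)V²/(2g) = 1.021·(20.2/0.02540)·1.19²/(2·9.81) = 58.58 m
Δp = ρg·h_f = 980.0·9.81·58.58 = 563.2 kPa

Δp ≈ 563 kPa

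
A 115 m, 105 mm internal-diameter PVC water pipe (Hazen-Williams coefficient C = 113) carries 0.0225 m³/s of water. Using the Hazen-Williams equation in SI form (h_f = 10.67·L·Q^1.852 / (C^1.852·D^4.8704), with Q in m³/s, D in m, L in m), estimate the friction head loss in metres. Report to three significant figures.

h_f ≈ 10.0 m

h_f = 10.67·115·0.0225^1.852 / (113^1.852·0.105^4.8704) = 10.05 m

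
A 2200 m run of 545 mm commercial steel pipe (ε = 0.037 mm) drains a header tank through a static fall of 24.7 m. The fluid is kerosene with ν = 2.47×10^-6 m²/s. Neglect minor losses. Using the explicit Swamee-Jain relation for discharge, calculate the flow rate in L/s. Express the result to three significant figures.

Swamee-Jain (Type II): Q = -0.965·√(gD⁵h_f/L)·ln[ε/(3.7D) + √(3.17ν²L/(gD³h_f))]
√(gD⁵h_f/L) = √(9.81·0.545⁵·24.7/2200) = 0.07277
ε/(3.7D) = 1.83×10^-5; √(3.17ν²L/(gD³h_f)) = 3.29×10^-5
Q = -0.965·0.07277·ln(5.128×10^-5) = 0.6937 m³/s
Check: V = 2.97 m/s, Re = 6.56×10^5, f = 0.01361, h_f = 24.8 m ≈ 24.7 m ✓

Q ≈ 694 L/s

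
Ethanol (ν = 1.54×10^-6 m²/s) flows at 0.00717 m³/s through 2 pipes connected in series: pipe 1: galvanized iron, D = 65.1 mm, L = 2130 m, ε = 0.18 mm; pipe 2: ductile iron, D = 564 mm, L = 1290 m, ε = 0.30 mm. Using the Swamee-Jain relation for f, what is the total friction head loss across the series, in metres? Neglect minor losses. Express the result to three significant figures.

H ≈ 211 m

Pipe 1: V = 2.154 m/s, Re = 9.11×10^4, ε/D = 0.00276, f = 0.02733, h_1 = f(L/D)V²/2g = 211.5 m
Pipe 2: V = 0.02870 m/s, Re = 1.05×10^4, ε/D = 5.32×10^-4, f = 0.03149, h_2 = f(L/D)V²/2g = 0.003024 m
Series → Q common, losses add: H = Σh = 211.5 m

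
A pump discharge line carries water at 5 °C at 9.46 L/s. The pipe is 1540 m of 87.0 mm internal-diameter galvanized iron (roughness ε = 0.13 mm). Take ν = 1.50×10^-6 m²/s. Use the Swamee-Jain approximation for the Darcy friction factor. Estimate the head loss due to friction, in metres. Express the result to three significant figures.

V = 4Q/(πD²) = 4·0.00946/(π·0.0870²) = 1.591 m/s
Re = VD/ν = 1.591·0.0870/1.50×10^-6 = 9.23×10^4 → turbulent
ε/D = 0.13/87.0 = 0.00149
Swamee-Jain: f = 0.02407
h_f = f(L/D)V²/(2g) = 0.02407·(1540/0.0870)·1.591²/(2·9.81) = 55.00 m

h_f ≈ 55.0 m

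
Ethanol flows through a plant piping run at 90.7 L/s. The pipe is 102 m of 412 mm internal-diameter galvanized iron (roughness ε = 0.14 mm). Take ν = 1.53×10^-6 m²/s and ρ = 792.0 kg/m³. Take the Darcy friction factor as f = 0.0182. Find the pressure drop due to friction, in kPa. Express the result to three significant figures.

V = 4Q/(πD²) = 4·0.0907/(π·0.412²) = 0.6803 m/s
h_f = f(L/D)V²/(2g) = 0.01820·(102/0.412)·0.6803²/(2·9.81) = 0.1063 m
Δp = ρg·h_f = 792.0·9.81·0.1063 = 0.8259 kPa

Δp ≈ 0.826 kPa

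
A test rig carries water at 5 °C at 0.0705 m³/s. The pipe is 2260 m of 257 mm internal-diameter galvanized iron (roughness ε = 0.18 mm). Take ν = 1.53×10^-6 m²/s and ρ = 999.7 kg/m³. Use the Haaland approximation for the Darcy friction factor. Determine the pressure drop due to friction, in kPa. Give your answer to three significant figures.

V = 4Q/(πD²) = 4·0.0705/(π·0.257²) = 1.359 m/s
Re = VD/ν = 1.359·0.257/1.53×10^-6 = 2.28×10^5 → turbulent
ε/D = 0.18/257 = 7.00×10^-4
Haaland: f = 0.01945
h_f = f(L/D)V²/(2g) = 0.01945·(2260/0.257)·1.359²/(2·9.81) = 16.10 m
Δp = ρg·h_f = 999.7·9.81·16.10 = 157.9 kPa

Δp ≈ 158 kPa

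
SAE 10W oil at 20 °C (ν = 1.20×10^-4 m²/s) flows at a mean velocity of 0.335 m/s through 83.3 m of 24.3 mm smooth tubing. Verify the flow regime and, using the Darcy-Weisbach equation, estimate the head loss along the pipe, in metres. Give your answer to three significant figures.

Re = VD/ν = 0.335·0.02430/1.20×10^-4 = 67.8 → laminar (Re < 2300)
f = 64/Re = 0.9434
h_f = f(L/D)V²/(2g) = 0.9434·(83.3/0.02430)·0.335²/(2·9.81) = 18.50 m

h_f ≈ 18.5 m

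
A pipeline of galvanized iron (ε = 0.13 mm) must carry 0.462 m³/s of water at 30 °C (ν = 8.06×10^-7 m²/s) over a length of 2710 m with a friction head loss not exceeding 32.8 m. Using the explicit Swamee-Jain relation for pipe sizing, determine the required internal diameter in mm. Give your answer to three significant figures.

D ≈ 475 mm

Swamee-Jain (Type III): D = 0.66·[ε^1.25·(LQ²/(gh_f))^4.75 + ν·Q^9.4·(L/(gh_f))^5.2]^0.04
LQ²/(gh_f) = 1.798; L/(gh_f) = 8.422
Term 1 = ε^1.25·(…)^4.75 = 2.25×10^-4; Term 2 = ν·Q^9.4·(…)^5.2 = 3.68×10^-5
D = 0.66·(2.25×10^-4 + 3.68×10^-5)^0.04 = 0.4745 m = 475 mm
Check: V = 2.61 m/s, Re = 1.54×10^6, f = 0.01526, h_f = 30.3 m ≈ 32.8 m ✓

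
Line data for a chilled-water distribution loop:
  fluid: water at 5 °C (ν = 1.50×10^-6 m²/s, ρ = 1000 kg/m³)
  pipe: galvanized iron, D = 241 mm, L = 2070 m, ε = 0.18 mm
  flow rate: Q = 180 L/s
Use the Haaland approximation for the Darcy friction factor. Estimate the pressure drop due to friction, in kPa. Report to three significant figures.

Δp ≈ 1260 kPa

V = 4Q/(πD²) = 4·0.180/(π·0.241²) = 3.946 m/s
Re = VD/ν = 3.946·0.241/1.50×10^-6 = 6.34×10^5 → turbulent
ε/D = 0.18/241 = 7.47×10^-4
Haaland: f = 0.01886
h_f = f(L/D)V²/(2g) = 0.01886·(2070/0.241)·3.946²/(2·9.81) = 128.5 m
Δp = ρg·h_f = 1000·9.81·128.5 = 1261 kPa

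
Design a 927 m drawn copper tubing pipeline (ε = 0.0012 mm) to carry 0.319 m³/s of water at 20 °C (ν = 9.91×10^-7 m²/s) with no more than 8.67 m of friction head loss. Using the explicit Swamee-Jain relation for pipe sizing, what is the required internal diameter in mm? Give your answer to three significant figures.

D ≈ 406 mm

Swamee-Jain (Type III): D = 0.66·[ε^1.25·(LQ²/(gh_f))^4.75 + ν·Q^9.4·(L/(gh_f))^5.2]^0.04
LQ²/(gh_f) = 1.109; L/(gh_f) = 10.90
Term 1 = ε^1.25·(…)^4.75 = 6.50×10^-8; Term 2 = ν·Q^9.4·(…)^5.2 = 5.32×10^-6
D = 0.66·(6.50×10^-8 + 5.32×10^-6)^0.04 = 0.4063 m = 406 mm
Check: V = 2.46 m/s, Re = 1.01×10^6, f = 0.01166, h_f = 8.22 m ≈ 8.67 m ✓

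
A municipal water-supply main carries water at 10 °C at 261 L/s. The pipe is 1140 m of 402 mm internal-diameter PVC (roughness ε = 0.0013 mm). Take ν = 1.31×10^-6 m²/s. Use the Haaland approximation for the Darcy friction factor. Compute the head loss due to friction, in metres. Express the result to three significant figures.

h_f ≈ 7.69 m

V = 4Q/(πD²) = 4·0.261/(π·0.402²) = 2.056 m/s
Re = VD/ν = 2.056·0.402/1.31×10^-6 = 6.31×10^5 → turbulent
ε/D = 0.0013/402 = 3.23×10^-6
Haaland: f = 0.01258
h_f = f(L/D)V²/(2g) = 0.01258·(1140/0.402)·2.056²/(2·9.81) = 7.687 m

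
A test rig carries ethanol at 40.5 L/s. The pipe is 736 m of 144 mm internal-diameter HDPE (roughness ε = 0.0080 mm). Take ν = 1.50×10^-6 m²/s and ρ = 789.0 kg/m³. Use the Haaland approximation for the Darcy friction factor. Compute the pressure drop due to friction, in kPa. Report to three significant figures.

V = 4Q/(πD²) = 4·0.0405/(π·0.144²) = 2.487 m/s
Re = VD/ν = 2.487·0.144/1.50×10^-6 = 2.39×10^5 → turbulent
ε/D = 0.0080/144 = 5.56×10^-5
Haaland: f = 0.01540
h_f = f(L/D)V²/(2g) = 0.01540·(736/0.144)·2.487²/(2·9.81) = 24.81 m
Δp = ρg·h_f = 789.0·9.81·24.81 = 192.0 kPa

Δp ≈ 192 kPa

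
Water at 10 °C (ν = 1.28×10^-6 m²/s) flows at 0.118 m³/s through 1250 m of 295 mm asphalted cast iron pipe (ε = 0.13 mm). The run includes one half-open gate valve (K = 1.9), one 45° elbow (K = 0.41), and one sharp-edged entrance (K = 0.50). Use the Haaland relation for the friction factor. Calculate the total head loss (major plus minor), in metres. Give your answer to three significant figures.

H_L ≈ 11.6 m

V = 4Q/(πD²) = 1.726 m/s; V²/2g = 0.1519 m
Re = 3.98×10^5, ε/D = 4.41×10^-4 → f = 0.01740 (Haaland)
Major: h_f = f(L/D)·V²/2g = 0.01740·4237·0.1519 = 11.20 m
Minor: ΣK = 2.81; h_m = ΣK·V²/2g = 0.4269 m
Total H_L = 11.20 + 0.4269 = 11.63 m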